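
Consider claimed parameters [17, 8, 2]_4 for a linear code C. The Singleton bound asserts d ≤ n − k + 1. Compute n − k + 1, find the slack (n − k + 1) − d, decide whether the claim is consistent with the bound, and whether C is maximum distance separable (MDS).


Singleton RHS = n − k + 1 = 10, slack = 8, bound satisfied, not MDS.

Singleton bound: d ≤ n − k + 1.
Here n = 17, k = 8, so n − k + 1 = 10.
Given d = 2, check d ≤ 10: YES.
Slack = (n − k + 1) − d = 8.
The code is NOT MDS (slack = 8 > 0).
Description: the claimed parameters are [17, 8, 2]_4; such a code would be non-MDS.


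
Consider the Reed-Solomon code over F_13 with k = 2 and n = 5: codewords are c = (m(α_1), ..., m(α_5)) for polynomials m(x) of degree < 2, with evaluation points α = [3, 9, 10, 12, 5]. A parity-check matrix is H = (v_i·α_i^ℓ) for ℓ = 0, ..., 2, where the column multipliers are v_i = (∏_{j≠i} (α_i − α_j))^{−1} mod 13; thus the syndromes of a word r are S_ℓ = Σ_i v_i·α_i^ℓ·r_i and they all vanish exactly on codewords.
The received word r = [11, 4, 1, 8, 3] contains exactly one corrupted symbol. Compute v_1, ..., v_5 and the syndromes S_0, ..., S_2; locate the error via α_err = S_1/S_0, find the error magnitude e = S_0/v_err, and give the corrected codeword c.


S = (1, 3, 9), error at position 1, error magnitude e = 2, c = [9, 4, 1, 8, 3].

Step 1: column multipliers v_i = (∏_{j≠i}(α_i − α_j))^{−1} mod 13.
  i = 1 (α = 3): (3−9)(3−10)(3−12)(3−5) = (−6)·(−7)·(−9)·(−2) = 756 ≡ 2, so v_1 = 2^{−1} = 7 (mod 13).
  i = 2 (α = 9): (9−3)(9−10)(9−12)(9−5) = 6·(−1)·(−3)·4 = 72 ≡ 7, so v_2 = 7^{−1} = 2 (mod 13).
  i = 3 (α = 10): (10−3)(10−9)(10−12)(10−5) = 7·1·(−2)·5 = −70 ≡ 8, so v_3 = 8^{−1} = 5 (mod 13).
  i = 4 (α = 12): (12−3)(12−9)(12−10)(12−5) = 9·3·2·7 = 378 ≡ 1, so v_4 = 1^{−1} = 1 (mod 13).
  i = 5 (α = 5): (5−3)(5−9)(5−10)(5−12) = 2·(−4)·(−5)·(−7) = −280 ≡ 6, so v_5 = 6^{−1} = 11 (mod 13).
  v = [7, 2, 5, 1, 11].
Step 2: syndromes of r = [11, 4, 1, 8, 3] (all sums mod 13).
  S_0 = Σ v_i r_i = 7·11 + 2·4 + 5·1 + 1·8 + 11·3 = 131 ≡ 1.
  S_1 = Σ v_i α_i r_i = 7·3·11 + 2·9·4 + 5·10·1 + 1·12·8 + 11·5·3 = 614 ≡ 3.
  α_i^2 mod 13 = [9, 3, 9, 1, 12].
  S_2 = Σ v_i α_i^2 r_i = 7·9·11 + 2·3·4 + 5·9·1 + 1·1·8 + 11·12·3 = 1166 ≡ 9.
  S = (1, 3, 9) ≠ 0, so r is not a codeword (an error is present).
Step 3: locate the error. For a single error e at position i, S_ℓ = v_i·e·α_i^ℓ, so α_err = S_1/S_0.
  S_0^{−1} = 1^{−1} = 1 (mod 13), so α_err = 3·1 = 3 ≡ 3 = α_1. Error position i = 1.
  Consistency check: S_2/S_1 = 9·9 = 81 ≡ 3 = α_err ✓ (single-error assumption holds).
Step 4: error magnitude e = S_0/v_1 = S_0·∏_{j≠1}(α_1 − α_j) = 1·2 = 2 ≡ 2 (mod 13).
Step 5: correct position 1: c_1 = r_1 − e = 11 − 2 ≡ 9 (mod 13). Hence c = [9, 4, 1, 8, 3].
  Check: interpolating c through the α_i gives m(x) = 5 + 10·x (degree < 2) with m(α_i) = c_i for every i, so c is indeed a codeword.


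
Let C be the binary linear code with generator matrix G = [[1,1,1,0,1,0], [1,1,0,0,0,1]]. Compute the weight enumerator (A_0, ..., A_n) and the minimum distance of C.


Weight distribution: A_0 = 1, A_3 = 2, A_4 = 1. Minimum distance d = 3.

Enumerate all 2^2 = 4 messages m ∈ F_2^2.
For each, compute codeword c = mG in F_2^6, then tally its weight.
  m = 00 → c = 000000, weight = 0.
  m = 10 → c = 111010, weight = 4.
  m = 01 → c = 110001, weight = 3.
  m = 11 → c = 001011, weight = 3.
Tally weights:
  weight 0: 1 codewords.
  weight 3: 2 codewords.
  weight 4: 1 codewords.
Minimum distance d = smallest w > 0 with A_w > 0 = 3.
Sanity: Σ A_w = 4 = 2^2 = 4 ✓.


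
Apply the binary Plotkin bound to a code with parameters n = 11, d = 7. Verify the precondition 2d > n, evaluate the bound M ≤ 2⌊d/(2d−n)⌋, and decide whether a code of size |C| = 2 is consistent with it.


Plotkin bound M ≤ 4; given |C| = 2 ≤ bound (satisfied).

Check applicability: 2d = 14, n = 11.
2d − n = 3 > 0, so Plotkin applies.
Compute d/(2d−n) = 7/3 ≈ 2.3333.
⌊d/(2d−n)⌋ = 2.
Plotkin bound: M ≤ 2·2 = 4.
Given |C| = 2, check: satisfied.
This |C| is below the Plotkin bound.


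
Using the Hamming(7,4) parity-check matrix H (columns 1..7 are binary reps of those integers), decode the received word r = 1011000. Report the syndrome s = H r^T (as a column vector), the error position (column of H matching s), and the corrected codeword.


s = (1, 1, 0)^T, error position = 6, corrected codeword c = 1011010

Compute s = H r^T mod 2 one row at a time:
  s_1 = 1 + 0 + 0 + 0 = 1 ≡ 1 (mod 2).
  s_2 = 0 + 1 + 0 + 0 = 1 ≡ 1 (mod 2).
  s_3 = 1 + 1 + 0 + 0 = 2 ≡ 0 (mod 2).
s = (1, 1, 0)^T — this equals column 6 of H (binary 110), so error is at position 6.
Correct: flip bit 6 of r = 1011000 to get c = 1011010.


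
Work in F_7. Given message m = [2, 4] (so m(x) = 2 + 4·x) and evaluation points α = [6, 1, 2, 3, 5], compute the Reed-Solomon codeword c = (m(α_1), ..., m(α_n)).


c = [5, 6, 3, 0, 1]

Message polynomial: m(x) = 2 + 4·x (mod 7).
For each evaluation point α_i, compute m(α_i) mod 7:
  α_1 = 6: Horner steps 4 → 5, so m(6) = 5.
  α_2 = 1: Horner steps 4 → 6, so m(1) = 6.
  α_3 = 2: Horner steps 4 → 3, so m(2) = 3.
  α_4 = 3: Horner steps 4 → 0, so m(3) = 0.
  α_5 = 5: Horner steps 4 → 1, so m(5) = 1.
Codeword c = [5, 6, 3, 0, 1] ∈ F_7^5.


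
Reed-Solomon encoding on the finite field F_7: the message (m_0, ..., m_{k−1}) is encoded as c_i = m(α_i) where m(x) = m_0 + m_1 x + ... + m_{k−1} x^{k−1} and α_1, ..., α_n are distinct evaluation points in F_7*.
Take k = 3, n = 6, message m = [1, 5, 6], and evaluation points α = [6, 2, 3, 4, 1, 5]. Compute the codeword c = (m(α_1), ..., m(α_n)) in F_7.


c = [2, 0, 0, 5, 5, 1]

Message polynomial: m(x) = 1 + 5·x + 6·x^2 (mod 7).
For each evaluation point α_i, compute m(α_i) mod 7:
  α_1 = 6: Horner steps 6 → 6 → 2, so m(6) = 2.
  α_2 = 2: Horner steps 6 → 3 → 0, so m(2) = 0.
  α_3 = 3: Horner steps 6 → 2 → 0, so m(3) = 0.
  α_4 = 4: Horner steps 6 → 1 → 5, so m(4) = 5.
  α_5 = 1: Horner steps 6 → 4 → 5, so m(1) = 5.
  α_6 = 5: Horner steps 6 → 0 → 1, so m(5) = 1.
Codeword c = [2, 0, 0, 5, 5, 1] ∈ F_7^6.


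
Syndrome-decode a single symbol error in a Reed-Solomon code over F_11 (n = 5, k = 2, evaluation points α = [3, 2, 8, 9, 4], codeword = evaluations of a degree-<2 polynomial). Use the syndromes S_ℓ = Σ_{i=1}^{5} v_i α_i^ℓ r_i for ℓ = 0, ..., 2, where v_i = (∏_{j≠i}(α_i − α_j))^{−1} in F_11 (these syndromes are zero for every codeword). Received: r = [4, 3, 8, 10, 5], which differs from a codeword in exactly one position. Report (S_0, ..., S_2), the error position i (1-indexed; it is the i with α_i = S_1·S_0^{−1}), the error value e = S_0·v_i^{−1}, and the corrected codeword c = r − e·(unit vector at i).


S = (10, 3, 2), error at position 3, error magnitude e = 10, c = [4, 3, 9, 10, 5].

Step 1: column multipliers v_i = (∏_{j≠i}(α_i − α_j))^{−1} mod 11.
  i = 1 (α = 3): (3−2)(3−8)(3−9)(3−4) = 1·(−5)·(−6)·(−1) = −30 ≡ 3, so v_1 = 3^{−1} = 4 (mod 11).
  i = 2 (α = 2): (2−3)(2−8)(2−9)(2−4) = (−1)·(−6)·(−7)·(−2) = 84 ≡ 7, so v_2 = 7^{−1} = 8 (mod 11).
  i = 3 (α = 8): (8−3)(8−2)(8−9)(8−4) = 5·6·(−1)·4 = −120 ≡ 1, so v_3 = 1^{−1} = 1 (mod 11).
  i = 4 (α = 9): (9−3)(9−2)(9−8)(9−4) = 6·7·1·5 = 210 ≡ 1, so v_4 = 1^{−1} = 1 (mod 11).
  i = 5 (α = 4): (4−3)(4−2)(4−8)(4−9) = 1·2·(−4)·(−5) = 40 ≡ 7, so v_5 = 7^{−1} = 8 (mod 11).
  v = [4, 8, 1, 1, 8].
Step 2: syndromes of r = [4, 3, 8, 10, 5] (all sums mod 11).
  S_0 = Σ v_i r_i = 4·4 + 8·3 + 1·8 + 1·10 + 8·5 = 98 ≡ 10.
  S_1 = Σ v_i α_i r_i = 4·3·4 + 8·2·3 + 1·8·8 + 1·9·10 + 8·4·5 = 410 ≡ 3.
  α_i^2 mod 11 = [9, 4, 9, 4, 5].
  S_2 = Σ v_i α_i^2 r_i = 4·9·4 + 8·4·3 + 1·9·8 + 1·4·10 + 8·5·5 = 552 ≡ 2.
  S = (10, 3, 2) ≠ 0, so r is not a codeword (an error is present).
Step 3: locate the error. For a single error e at position i, S_ℓ = v_i·e·α_i^ℓ, so α_err = S_1/S_0.
  S_0^{−1} = 10^{−1} = 10 (mod 11), so α_err = 3·10 = 30 ≡ 8 = α_3. Error position i = 3.
  Consistency check: S_2/S_1 = 2·4 = 8 ≡ 8 = α_err ✓ (single-error assumption holds).
Step 4: error magnitude e = S_0/v_3 = S_0·∏_{j≠3}(α_3 − α_j) = 10·1 = 10 ≡ 10 (mod 11).
Step 5: correct position 3: c_3 = r_3 − e = 8 − 10 ≡ 9 (mod 11). Hence c = [4, 3, 9, 10, 5].
  Check: interpolating c through the α_i gives m(x) = 1 + 1·x (degree < 2) with m(α_i) = c_i for every i, so c is indeed a codeword.


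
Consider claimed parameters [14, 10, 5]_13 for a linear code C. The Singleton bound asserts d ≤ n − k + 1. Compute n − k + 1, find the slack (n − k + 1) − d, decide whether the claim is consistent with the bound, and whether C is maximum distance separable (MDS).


Singleton RHS = n − k + 1 = 5, slack = 0, bound satisfied, MDS.

Singleton bound: d ≤ n − k + 1.
Here n = 14, k = 10, so n − k + 1 = 5.
Given d = 5, check d ≤ 5: YES.
Slack = (n − k + 1) − d = 0.
The code is MDS (slack = 0).
Description: the claimed parameters are [14, 10, 5]_13; such a code would be MDS (meets Singleton bound).


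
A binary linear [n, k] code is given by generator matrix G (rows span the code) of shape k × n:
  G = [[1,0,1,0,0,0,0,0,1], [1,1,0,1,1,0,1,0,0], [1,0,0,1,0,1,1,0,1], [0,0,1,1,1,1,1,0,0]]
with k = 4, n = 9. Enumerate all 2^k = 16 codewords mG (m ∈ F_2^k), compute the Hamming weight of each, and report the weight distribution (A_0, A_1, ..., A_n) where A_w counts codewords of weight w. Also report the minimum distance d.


Weight distribution: A_0 = 1, A_1 = 1, A_3 = 2, A_4 = 5, A_5 = 5, A_6 = 2. Minimum distance d = 1.

Enumerate all 2^4 = 16 messages m ∈ F_2^4.
For each, compute codeword c = mG in F_2^9, then tally its weight.
  m = 0000 → c = 000000000, weight = 0.
  m = 1000 → c = 101000001, weight = 3.
  m = 0100 → c = 110110100, weight = 5.
  m = 1100 → c = 011110101, weight = 6.
  m = 0010 → c = 100101101, weight = 5.
  m = 1010 → c = 001101100, weight = 4.
  m = 0110 → c = 010011001, weight = 4.
  m = 1110 → c = 111011000, weight = 5.
  m = 0001 → c = 001111100, weight = 5.
  m = 1001 → c = 100111101, weight = 6.
  m = 0101 → c = 111001000, weight = 4.
  m = 1101 → c = 010001001, weight = 3.
  m = 0011 → c = 101010001, weight = 4.
  m = 1011 → c = 000010000, weight = 1.
  m = 0111 → c = 011100101, weight = 5.
  m = 1111 → c = 110100100, weight = 4.
Tally weights:
  weight 0: 1 codewords.
  weight 1: 1 codewords.
  weight 3: 2 codewords.
  weight 4: 5 codewords.
  weight 5: 5 codewords.
  weight 6: 2 codewords.
Minimum distance d = smallest w > 0 with A_w > 0 = 1.
Sanity: Σ A_w = 16 = 2^4 = 16 ✓.


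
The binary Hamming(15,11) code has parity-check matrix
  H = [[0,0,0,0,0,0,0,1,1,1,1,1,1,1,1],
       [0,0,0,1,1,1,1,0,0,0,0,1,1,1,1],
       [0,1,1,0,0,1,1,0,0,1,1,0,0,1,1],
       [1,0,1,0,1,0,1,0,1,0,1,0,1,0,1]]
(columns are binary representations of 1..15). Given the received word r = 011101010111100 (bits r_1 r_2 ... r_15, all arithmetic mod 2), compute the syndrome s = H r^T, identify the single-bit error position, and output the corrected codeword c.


s = (1, 0, 1, 1)^T, error position = 11, corrected codeword c = 011101010101100

Compute s = H r^T mod 2 one row at a time:
  s_1 = 1 + 0 + 1 + 1 + 1 + 1 + 0 + 0 = 5 ≡ 1 (mod 2).
  s_2 = 1 + 0 + 1 + 0 + 1 + 1 + 0 + 0 = 4 ≡ 0 (mod 2).
  s_3 = 1 + 1 + 1 + 0 + 1 + 1 + 0 + 0 = 5 ≡ 1 (mod 2).
  s_4 = 0 + 1 + 0 + 0 + 0 + 1 + 1 + 0 = 3 ≡ 1 (mod 2).
s = (1, 0, 1, 1)^T — this equals column 11 of H (binary 1011), so error is at position 11.
Correct: flip bit 11 of r = 011101010111100 to get c = 011101010101100.


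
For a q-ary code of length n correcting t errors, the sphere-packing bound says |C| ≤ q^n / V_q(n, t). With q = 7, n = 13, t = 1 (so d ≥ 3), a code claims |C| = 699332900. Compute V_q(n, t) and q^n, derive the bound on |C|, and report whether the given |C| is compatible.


V_q(n, t) = 79, q^n = 96889010407, Hamming bound = 1226443169, |C| = 699332900 ≤ bound (satisfied).

Step 1: Compute V_q(n, t) = Σ_{j=0}^1 C(n, j) (q−1)^j.
  j = 0: C(13,0)·(6)^0 = 1·1 = 1.
  j = 1: C(13,1)·(6)^1 = 13·6 = 78.
  V_q(n, t) = 1 + 78 = 79.
Step 2: q^n = 7^13 = 96889010407.
Step 3: Hamming bound ⌊q^n / V_q(n,t)⌋ = ⌊96889010407/79⌋ = 1226443169.
Step 4: Compare |C| = 699332900 to 1226443169: satisfied.
The claimed |C| lies below the Hamming bound.


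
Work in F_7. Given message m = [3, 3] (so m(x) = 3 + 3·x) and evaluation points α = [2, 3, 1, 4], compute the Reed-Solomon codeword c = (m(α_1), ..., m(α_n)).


c = [2, 5, 6, 1]

Message polynomial: m(x) = 3 + 3·x (mod 7).
For each evaluation point α_i, compute m(α_i) mod 7:
  α_1 = 2: Horner steps 3 → 2, so m(2) = 2.
  α_2 = 3: Horner steps 3 → 5, so m(3) = 5.
  α_3 = 1: Horner steps 3 → 6, so m(1) = 6.
  α_4 = 4: Horner steps 3 → 1, so m(4) = 1.
Codeword c = [2, 5, 6, 1] ∈ F_7^4.


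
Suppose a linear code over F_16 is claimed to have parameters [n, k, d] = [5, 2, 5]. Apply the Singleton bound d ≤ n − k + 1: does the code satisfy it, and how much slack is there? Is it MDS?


Singleton RHS = n − k + 1 = 4, slack = -1, bound violated (no such code; not MDS).

Singleton bound: d ≤ n − k + 1.
Here n = 5, k = 2, so n − k + 1 = 4.
Given d = 5, check d ≤ 4: NO.
Slack = (n − k + 1) − d = -1.
The slack is negative: d = 5 exceeds n − k + 1 = 4 by 1, so the Singleton bound is violated and no linear [5, 2, 5]_16 code can exist. In particular it is not MDS (MDS requires d = n − k + 1 exactly).
Description: the claimed parameters are [5, 2, 5]_16; such a code would be impossible (violates the Singleton bound).


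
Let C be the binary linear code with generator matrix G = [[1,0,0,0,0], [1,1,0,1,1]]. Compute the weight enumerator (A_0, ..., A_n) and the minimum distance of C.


Weight distribution: A_0 = 1, A_1 = 1, A_3 = 1, A_4 = 1. Minimum distance d = 1.

Enumerate all 2^2 = 4 messages m ∈ F_2^2.
For each, compute codeword c = mG in F_2^5, then tally its weight.
  m = 00 → c = 00000, weight = 0.
  m = 10 → c = 10000, weight = 1.
  m = 01 → c = 11011, weight = 4.
  m = 11 → c = 01011, weight = 3.
Tally weights:
  weight 0: 1 codewords.
  weight 1: 1 codewords.
  weight 3: 1 codewords.
  weight 4: 1 codewords.
Minimum distance d = smallest w > 0 with A_w > 0 = 1.
Sanity: Σ A_w = 4 = 2^2 = 4 ✓.


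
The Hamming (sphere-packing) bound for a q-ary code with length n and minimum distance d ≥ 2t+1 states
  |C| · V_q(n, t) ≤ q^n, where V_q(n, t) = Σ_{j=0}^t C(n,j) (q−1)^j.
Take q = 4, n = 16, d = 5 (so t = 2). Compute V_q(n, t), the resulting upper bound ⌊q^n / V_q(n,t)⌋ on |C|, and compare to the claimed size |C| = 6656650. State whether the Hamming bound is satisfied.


V_q(n, t) = 1129, q^n = 4294967296, Hamming bound = 3804222, |C| = 6656650 > bound (violated).

Step 1: Compute V_q(n, t) = Σ_{j=0}^2 C(n, j) (q−1)^j.
  j = 0: C(16,0)·(3)^0 = 1·1 = 1.
  j = 1: C(16,1)·(3)^1 = 16·3 = 48.
  j = 2: C(16,2)·(3)^2 = 120·9 = 1080.
  V_q(n, t) = 1 + 48 + 1080 = 1129.
Step 2: q^n = 4^16 = 4294967296.
Step 3: Hamming bound ⌊q^n / V_q(n,t)⌋ = ⌊4294967296/1129⌋ = 3804222.
Step 4: Compare |C| = 6656650 to 3804222: violated.
The claimed |C| lies above the Hamming bound, so no 4-ary code of length 16 with d ≥ 5 can have 6656650 codewords.


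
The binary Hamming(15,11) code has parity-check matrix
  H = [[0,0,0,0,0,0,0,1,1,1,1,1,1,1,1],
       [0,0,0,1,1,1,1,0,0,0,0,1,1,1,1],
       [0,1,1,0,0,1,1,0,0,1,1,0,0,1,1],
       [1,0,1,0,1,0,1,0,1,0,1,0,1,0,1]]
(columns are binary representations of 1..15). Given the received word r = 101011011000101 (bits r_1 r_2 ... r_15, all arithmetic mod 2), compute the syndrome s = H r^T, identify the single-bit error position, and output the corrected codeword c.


s = (0, 0, 1, 0)^T, error position = 2, corrected codeword c = 111011011000101

Compute s = H r^T mod 2 one row at a time:
  s_1 = 1 + 1 + 0 + 0 + 0 + 1 + 0 + 1 = 4 ≡ 0 (mod 2).
  s_2 = 0 + 1 + 1 + 0 + 0 + 1 + 0 + 1 = 4 ≡ 0 (mod 2).
  s_3 = 0 + 1 + 1 + 0 + 0 + 0 + 0 + 1 = 3 ≡ 1 (mod 2).
  s_4 = 1 + 1 + 1 + 0 + 1 + 0 + 1 + 1 = 6 ≡ 0 (mod 2).
s = (0, 0, 1, 0)^T — this equals column 2 of H (binary 0010), so error is at position 2.
Correct: flip bit 2 of r = 101011011000101 to get c = 111011011000101.


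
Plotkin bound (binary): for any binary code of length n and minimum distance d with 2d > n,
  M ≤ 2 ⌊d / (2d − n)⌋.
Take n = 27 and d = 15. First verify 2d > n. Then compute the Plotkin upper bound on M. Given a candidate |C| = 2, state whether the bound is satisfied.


Plotkin bound M ≤ 10; given |C| = 2 ≤ bound (satisfied).

Check applicability: 2d = 30, n = 27.
2d − n = 3 > 0, so Plotkin applies.
Compute d/(2d−n) = 15/3 ≈ 5.0000.
⌊d/(2d−n)⌋ = 5.
Plotkin bound: M ≤ 2·5 = 10.
Given |C| = 2, check: satisfied.
This |C| is below the Plotkin bound.


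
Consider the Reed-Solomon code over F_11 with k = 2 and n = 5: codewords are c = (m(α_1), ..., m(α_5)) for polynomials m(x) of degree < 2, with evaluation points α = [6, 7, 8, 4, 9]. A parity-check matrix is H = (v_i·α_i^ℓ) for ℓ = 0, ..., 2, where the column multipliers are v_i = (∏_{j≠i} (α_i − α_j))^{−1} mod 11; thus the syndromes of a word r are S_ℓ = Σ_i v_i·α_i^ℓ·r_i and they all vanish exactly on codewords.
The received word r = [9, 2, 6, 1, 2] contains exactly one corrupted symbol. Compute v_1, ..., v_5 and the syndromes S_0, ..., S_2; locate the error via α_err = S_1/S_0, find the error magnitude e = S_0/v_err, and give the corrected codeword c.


S = (10, 2, 7), error at position 5, error magnitude e = 3, c = [9, 2, 6, 1, 10].

Step 1: column multipliers v_i = (∏_{j≠i}(α_i − α_j))^{−1} mod 11.
  i = 1 (α = 6): (6−7)(6−8)(6−4)(6−9) = (−1)·(−2)·2·(−3) = −12 ≡ 10, so v_1 = 10^{−1} = 10 (mod 11).
  i = 2 (α = 7): (7−6)(7−8)(7−4)(7−9) = 1·(−1)·3·(−2) = 6 ≡ 6, so v_2 = 6^{−1} = 2 (mod 11).
  i = 3 (α = 8): (8−6)(8−7)(8−4)(8−9) = 2·1·4·(−1) = −8 ≡ 3, so v_3 = 3^{−1} = 4 (mod 11).
  i = 4 (α = 4): (4−6)(4−7)(4−8)(4−9) = (−2)·(−3)·(−4)·(−5) = 120 ≡ 10, so v_4 = 10^{−1} = 10 (mod 11).
  i = 5 (α = 9): (9−6)(9−7)(9−8)(9−4) = 3·2·1·5 = 30 ≡ 8, so v_5 = 8^{−1} = 7 (mod 11).
  v = [10, 2, 4, 10, 7].
Step 2: syndromes of r = [9, 2, 6, 1, 2] (all sums mod 11).
  S_0 = Σ v_i r_i = 10·9 + 2·2 + 4·6 + 10·1 + 7·2 = 142 ≡ 10.
  S_1 = Σ v_i α_i r_i = 10·6·9 + 2·7·2 + 4·8·6 + 10·4·1 + 7·9·2 = 926 ≡ 2.
  α_i^2 mod 11 = [3, 5, 9, 5, 4].
  S_2 = Σ v_i α_i^2 r_i = 10·3·9 + 2·5·2 + 4·9·6 + 10·5·1 + 7·4·2 = 612 ≡ 7.
  S = (10, 2, 7) ≠ 0, so r is not a codeword (an error is present).
Step 3: locate the error. For a single error e at position i, S_ℓ = v_i·e·α_i^ℓ, so α_err = S_1/S_0.
  S_0^{−1} = 10^{−1} = 10 (mod 11), so α_err = 2·10 = 20 ≡ 9 = α_5. Error position i = 5.
  Consistency check: S_2/S_1 = 7·6 = 42 ≡ 9 = α_err ✓ (single-error assumption holds).
Step 4: error magnitude e = S_0/v_5 = S_0·∏_{j≠5}(α_5 − α_j) = 10·8 = 80 ≡ 3 (mod 11).
Step 5: correct position 5: c_5 = r_5 − e = 2 − 3 ≡ 10 (mod 11). Hence c = [9, 2, 6, 1, 10].
  Check: interpolating c through the α_i gives m(x) = 7 + 4·x (degree < 2) with m(α_i) = c_i for every i, so c is indeed a codeword.


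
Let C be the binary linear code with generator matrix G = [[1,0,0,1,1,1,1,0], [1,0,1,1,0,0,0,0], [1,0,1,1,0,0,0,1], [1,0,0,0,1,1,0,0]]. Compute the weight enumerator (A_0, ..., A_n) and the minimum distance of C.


Weight distribution: A_0 = 1, A_1 = 1, A_2 = 1, A_3 = 4, A_4 = 5, A_5 = 3, A_6 = 1. Minimum distance d = 1.

Enumerate all 2^4 = 16 messages m ∈ F_2^4.
For each, compute codeword c = mG in F_2^8, then tally its weight.
  m = 0000 → c = 00000000, weight = 0.
  m = 1000 → c = 10011110, weight = 5.
  m = 0100 → c = 10110000, weight = 3.
  m = 1100 → c = 00101110, weight = 4.
  m = 0010 → c = 10110001, weight = 4.
  m = 1010 → c = 00101111, weight = 5.
  m = 0110 → c = 00000001, weight = 1.
  m = 1110 → c = 10011111, weight = 6.
  m = 0001 → c = 10001100, weight = 3.
  m = 1001 → c = 00010010, weight = 2.
  m = 0101 → c = 00111100, weight = 4.
  m = 1101 → c = 10100010, weight = 3.
  m = 0011 → c = 00111101, weight = 5.
  m = 1011 → c = 10100011, weight = 4.
  m = 0111 → c = 10001101, weight = 4.
  m = 1111 → c = 00010011, weight = 3.
Tally weights:
  weight 0: 1 codewords.
  weight 1: 1 codewords.
  weight 2: 1 codewords.
  weight 3: 4 codewords.
  weight 4: 5 codewords.
  weight 5: 3 codewords.
  weight 6: 1 codewords.
Minimum distance d = smallest w > 0 with A_w > 0 = 1.
Sanity: Σ A_w = 16 = 2^4 = 16 ✓.


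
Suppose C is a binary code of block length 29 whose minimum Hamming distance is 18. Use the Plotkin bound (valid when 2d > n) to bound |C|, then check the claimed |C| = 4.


Plotkin bound M ≤ 4; given |C| = 4 ≤ bound (satisfied).

Check applicability: 2d = 36, n = 29.
2d − n = 7 > 0, so Plotkin applies.
Compute d/(2d−n) = 18/7 ≈ 2.5714.
⌊d/(2d−n)⌋ = 2.
Plotkin bound: M ≤ 2·2 = 4.
Given |C| = 4, check: satisfied.
This |C| is at the Plotkin bound.


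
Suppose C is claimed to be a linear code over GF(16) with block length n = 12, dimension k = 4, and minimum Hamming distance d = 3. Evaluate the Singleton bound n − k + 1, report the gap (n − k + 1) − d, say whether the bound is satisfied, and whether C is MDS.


Singleton RHS = n − k + 1 = 9, slack = 6, bound satisfied, not MDS.

Singleton bound: d ≤ n − k + 1.
Here n = 12, k = 4, so n − k + 1 = 9.
Given d = 3, check d ≤ 9: YES.
Slack = (n − k + 1) − d = 6.
The code is NOT MDS (slack = 6 > 0).
Description: the claimed parameters are [12, 4, 3]_16; such a code would be non-MDS.


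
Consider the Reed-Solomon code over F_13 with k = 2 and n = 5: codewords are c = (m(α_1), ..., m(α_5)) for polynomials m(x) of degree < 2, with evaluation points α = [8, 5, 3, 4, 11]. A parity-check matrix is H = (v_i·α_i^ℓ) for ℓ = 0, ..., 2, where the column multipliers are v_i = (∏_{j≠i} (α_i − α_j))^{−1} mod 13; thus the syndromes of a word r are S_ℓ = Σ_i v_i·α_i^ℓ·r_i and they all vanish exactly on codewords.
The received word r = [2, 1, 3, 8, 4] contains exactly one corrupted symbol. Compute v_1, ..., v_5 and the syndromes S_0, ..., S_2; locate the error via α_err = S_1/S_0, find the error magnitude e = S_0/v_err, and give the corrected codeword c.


S = (4, 7, 9), error at position 2, error magnitude e = 1, c = [2, 0, 3, 8, 4].

Step 1: column multipliers v_i = (∏_{j≠i}(α_i − α_j))^{−1} mod 13.
  i = 1 (α = 8): (8−5)(8−3)(8−4)(8−11) = 3·5·4·(−3) = −180 ≡ 2, so v_1 = 2^{−1} = 7 (mod 13).
  i = 2 (α = 5): (5−8)(5−3)(5−4)(5−11) = (−3)·2·1·(−6) = 36 ≡ 10, so v_2 = 10^{−1} = 4 (mod 13).
  i = 3 (α = 3): (3−8)(3−5)(3−4)(3−11) = (−5)·(−2)·(−1)·(−8) = 80 ≡ 2, so v_3 = 2^{−1} = 7 (mod 13).
  i = 4 (α = 4): (4−8)(4−5)(4−3)(4−11) = (−4)·(−1)·1·(−7) = −28 ≡ 11, so v_4 = 11^{−1} = 6 (mod 13).
  i = 5 (α = 11): (11−8)(11−5)(11−3)(11−4) = 3·6·8·7 = 1008 ≡ 7, so v_5 = 7^{−1} = 2 (mod 13).
  v = [7, 4, 7, 6, 2].
Step 2: syndromes of r = [2, 1, 3, 8, 4] (all sums mod 13).
  S_0 = Σ v_i r_i = 7·2 + 4·1 + 7·3 + 6·8 + 2·4 = 95 ≡ 4.
  S_1 = Σ v_i α_i r_i = 7·8·2 + 4·5·1 + 7·3·3 + 6·4·8 + 2·11·4 = 475 ≡ 7.
  α_i^2 mod 13 = [12, 12, 9, 3, 4].
  S_2 = Σ v_i α_i^2 r_i = 7·12·2 + 4·12·1 + 7·9·3 + 6·3·8 + 2·4·4 = 581 ≡ 9.
  S = (4, 7, 9) ≠ 0, so r is not a codeword (an error is present).
Step 3: locate the error. For a single error e at position i, S_ℓ = v_i·e·α_i^ℓ, so α_err = S_1/S_0.
  S_0^{−1} = 4^{−1} = 10 (mod 13), so α_err = 7·10 = 70 ≡ 5 = α_2. Error position i = 2.
  Consistency check: S_2/S_1 = 9·2 = 18 ≡ 5 = α_err ✓ (single-error assumption holds).
Step 4: error magnitude e = S_0/v_2 = S_0·∏_{j≠2}(α_2 − α_j) = 4·10 = 40 ≡ 1 (mod 13).
Step 5: correct position 2: c_2 = r_2 − e = 1 − 1 ≡ 0 (mod 13). Hence c = [2, 0, 3, 8, 4].
  Check: interpolating c through the α_i gives m(x) = 1 + 5·x (degree < 2) with m(α_i) = c_i for every i, so c is indeed a codeword.


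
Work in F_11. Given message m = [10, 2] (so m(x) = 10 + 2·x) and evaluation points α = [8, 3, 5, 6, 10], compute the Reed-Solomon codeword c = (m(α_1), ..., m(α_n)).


c = [4, 5, 9, 0, 8]

Message polynomial: m(x) = 10 + 2·x (mod 11).
For each evaluation point α_i, compute m(α_i) mod 11:
  α_1 = 8: Horner steps 2 → 4, so m(8) = 4.
  α_2 = 3: Horner steps 2 → 5, so m(3) = 5.
  α_3 = 5: Horner steps 2 → 9, so m(5) = 9.
  α_4 = 6: Horner steps 2 → 0, so m(6) = 0.
  α_5 = 10: Horner steps 2 → 8, so m(10) = 8.
Codeword c = [4, 5, 9, 0, 8] ∈ F_11^5.


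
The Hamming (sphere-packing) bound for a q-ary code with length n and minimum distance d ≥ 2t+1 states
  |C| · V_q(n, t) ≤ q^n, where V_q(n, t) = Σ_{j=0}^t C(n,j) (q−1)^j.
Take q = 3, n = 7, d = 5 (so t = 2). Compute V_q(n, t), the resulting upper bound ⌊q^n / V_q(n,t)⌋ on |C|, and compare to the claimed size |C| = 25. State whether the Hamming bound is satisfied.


V_q(n, t) = 99, q^n = 2187, Hamming bound = 22, |C| = 25 > bound (violated).

Step 1: Compute V_q(n, t) = Σ_{j=0}^2 C(n, j) (q−1)^j.
  j = 0: C(7,0)·(2)^0 = 1·1 = 1.
  j = 1: C(7,1)·(2)^1 = 7·2 = 14.
  j = 2: C(7,2)·(2)^2 = 21·4 = 84.
  V_q(n, t) = 1 + 14 + 84 = 99.
Step 2: q^n = 3^7 = 2187.
Step 3: Hamming bound ⌊q^n / V_q(n,t)⌋ = ⌊2187/99⌋ = 22.
Step 4: Compare |C| = 25 to 22: violated.
The claimed |C| lies above the Hamming bound, so no 3-ary code of length 7 with d ≥ 5 can have 25 codewords.


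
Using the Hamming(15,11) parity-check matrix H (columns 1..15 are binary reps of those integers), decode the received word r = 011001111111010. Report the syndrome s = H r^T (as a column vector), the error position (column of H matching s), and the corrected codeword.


s = (0, 0, 1, 0)^T, error position = 2, corrected codeword c = 001001111111010

Compute s = H r^T mod 2 one row at a time:
  s_1 = 1 + 1 + 1 + 1 + 1 + 0 + 1 + 0 = 6 ≡ 0 (mod 2).
  s_2 = 0 + 0 + 1 + 1 + 1 + 0 + 1 + 0 = 4 ≡ 0 (mod 2).
  s_3 = 1 + 1 + 1 + 1 + 1 + 1 + 1 + 0 = 7 ≡ 1 (mod 2).
  s_4 = 0 + 1 + 0 + 1 + 1 + 1 + 0 + 0 = 4 ≡ 0 (mod 2).
s = (0, 0, 1, 0)^T — this equals column 2 of H (binary 0010), so error is at position 2.
Correct: flip bit 2 of r = 011001111111010 to get c = 001001111111010.


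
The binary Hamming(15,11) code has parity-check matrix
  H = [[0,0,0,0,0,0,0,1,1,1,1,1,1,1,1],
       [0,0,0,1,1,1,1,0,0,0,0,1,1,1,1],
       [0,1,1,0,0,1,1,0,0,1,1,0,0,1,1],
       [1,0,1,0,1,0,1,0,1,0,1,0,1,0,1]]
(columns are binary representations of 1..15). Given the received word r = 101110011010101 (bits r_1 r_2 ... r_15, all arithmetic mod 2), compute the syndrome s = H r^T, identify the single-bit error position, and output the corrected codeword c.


s = (1, 0, 1, 1)^T, error position = 11, corrected codeword c = 101110011000101

Compute s = H r^T mod 2 one row at a time:
  s_1 = 1 + 1 + 0 + 1 + 0 + 1 + 0 + 1 = 5 ≡ 1 (mod 2).
  s_2 = 1 + 1 + 0 + 0 + 0 + 1 + 0 + 1 = 4 ≡ 0 (mod 2).
  s_3 = 0 + 1 + 0 + 0 + 0 + 1 + 0 + 1 = 3 ≡ 1 (mod 2).
  s_4 = 1 + 1 + 1 + 0 + 1 + 1 + 1 + 1 = 7 ≡ 1 (mod 2).
s = (1, 0, 1, 1)^T — this equals column 11 of H (binary 1011), so error is at position 11.
Correct: flip bit 11 of r = 101110011010101 to get c = 101110011000101.


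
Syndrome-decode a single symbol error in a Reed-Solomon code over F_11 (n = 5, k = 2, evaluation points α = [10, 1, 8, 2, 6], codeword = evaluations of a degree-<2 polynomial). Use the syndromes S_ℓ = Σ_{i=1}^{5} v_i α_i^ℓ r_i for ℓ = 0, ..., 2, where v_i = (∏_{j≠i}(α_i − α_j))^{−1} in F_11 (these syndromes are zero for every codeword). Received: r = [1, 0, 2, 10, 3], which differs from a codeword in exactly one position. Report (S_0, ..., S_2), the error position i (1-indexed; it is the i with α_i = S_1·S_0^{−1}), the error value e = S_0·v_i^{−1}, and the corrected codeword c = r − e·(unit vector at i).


S = (10, 9, 7), error at position 4, error magnitude e = 5, c = [1, 0, 2, 5, 3].

Step 1: column multipliers v_i = (∏_{j≠i}(α_i − α_j))^{−1} mod 11.
  i = 1 (α = 10): (10−1)(10−8)(10−2)(10−6) = 9·2·8·4 = 576 ≡ 4, so v_1 = 4^{−1} = 3 (mod 11).
  i = 2 (α = 1): (1−10)(1−8)(1−2)(1−6) = (−9)·(−7)·(−1)·(−5) = 315 ≡ 7, so v_2 = 7^{−1} = 8 (mod 11).
  i = 3 (α = 8): (8−10)(8−1)(8−2)(8−6) = (−2)·7·6·2 = −168 ≡ 8, so v_3 = 8^{−1} = 7 (mod 11).
  i = 4 (α = 2): (2−10)(2−1)(2−8)(2−6) = (−8)·1·(−6)·(−4) = −192 ≡ 6, so v_4 = 6^{−1} = 2 (mod 11).
  i = 5 (α = 6): (6−10)(6−1)(6−8)(6−2) = (−4)·5·(−2)·4 = 160 ≡ 6, so v_5 = 6^{−1} = 2 (mod 11).
  v = [3, 8, 7, 2, 2].
Step 2: syndromes of r = [1, 0, 2, 10, 3] (all sums mod 11).
  S_0 = Σ v_i r_i = 3·1 + 8·0 + 7·2 + 2·10 + 2·3 = 43 ≡ 10.
  S_1 = Σ v_i α_i r_i = 3·10·1 + 8·1·0 + 7·8·2 + 2·2·10 + 2·6·3 = 218 ≡ 9.
  α_i^2 mod 11 = [1, 1, 9, 4, 3].
  S_2 = Σ v_i α_i^2 r_i = 3·1·1 + 8·1·0 + 7·9·2 + 2·4·10 + 2·3·3 = 227 ≡ 7.
  S = (10, 9, 7) ≠ 0, so r is not a codeword (an error is present).
Step 3: locate the error. For a single error e at position i, S_ℓ = v_i·e·α_i^ℓ, so α_err = S_1/S_0.
  S_0^{−1} = 10^{−1} = 10 (mod 11), so α_err = 9·10 = 90 ≡ 2 = α_4. Error position i = 4.
  Consistency check: S_2/S_1 = 7·5 = 35 ≡ 2 = α_err ✓ (single-error assumption holds).
Step 4: error magnitude e = S_0/v_4 = S_0·∏_{j≠4}(α_4 − α_j) = 10·6 = 60 ≡ 5 (mod 11).
Step 5: correct position 4: c_4 = r_4 − e = 10 − 5 ≡ 5 (mod 11). Hence c = [1, 0, 2, 5, 3].
  Check: interpolating c through the α_i gives m(x) = 6 + 5·x (degree < 2) with m(α_i) = c_i for every i, so c is indeed a codeword.


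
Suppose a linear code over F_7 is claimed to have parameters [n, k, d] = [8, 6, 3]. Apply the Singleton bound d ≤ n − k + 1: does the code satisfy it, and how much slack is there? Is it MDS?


Singleton RHS = n − k + 1 = 3, slack = 0, bound satisfied, MDS.

Singleton bound: d ≤ n − k + 1.
Here n = 8, k = 6, so n − k + 1 = 3.
Given d = 3, check d ≤ 3: YES.
Slack = (n − k + 1) − d = 0.
The code is MDS (slack = 0).
Description: the claimed parameters are [8, 6, 3]_7; such a code would be MDS (meets Singleton bound).


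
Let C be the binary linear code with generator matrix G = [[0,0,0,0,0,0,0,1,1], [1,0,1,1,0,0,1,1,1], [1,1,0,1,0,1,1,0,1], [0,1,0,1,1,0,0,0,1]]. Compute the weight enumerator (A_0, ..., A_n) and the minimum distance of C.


Weight distribution: A_0 = 1, A_2 = 1, A_4 = 7, A_6 = 7. Minimum distance d = 2.

Enumerate all 2^4 = 16 messages m ∈ F_2^4.
For each, compute codeword c = mG in F_2^9, then tally its weight.
  m = 0000 → c = 000000000, weight = 0.
  m = 1000 → c = 000000011, weight = 2.
  m = 0100 → c = 101100111, weight = 6.
  m = 1100 → c = 101100100, weight = 4.
  m = 0010 → c = 110101101, weight = 6.
  m = 1010 → c = 110101110, weight = 6.
  m = 0110 → c = 011001010, weight = 4.
  m = 1110 → c = 011001001, weight = 4.
  m = 0001 → c = 010110001, weight = 4.
  m = 1001 → c = 010110010, weight = 4.
  m = 0101 → c = 111010110, weight = 6.
  m = 1101 → c = 111010101, weight = 6.
  m = 0011 → c = 100011100, weight = 4.
  m = 1011 → c = 100011111, weight = 6.
  m = 0111 → c = 001111011, weight = 6.
  m = 1111 → c = 001111000, weight = 4.
Tally weights:
  weight 0: 1 codewords.
  weight 2: 1 codewords.
  weight 4: 7 codewords.
  weight 6: 7 codewords.
Minimum distance d = smallest w > 0 with A_w > 0 = 2.
Sanity: Σ A_w = 16 = 2^4 = 16 ✓.


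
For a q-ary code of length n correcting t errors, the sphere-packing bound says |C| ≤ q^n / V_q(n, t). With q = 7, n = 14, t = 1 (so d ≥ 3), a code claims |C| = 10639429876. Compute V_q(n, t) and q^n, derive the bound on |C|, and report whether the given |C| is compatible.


V_q(n, t) = 85, q^n = 678223072849, Hamming bound = 7979094974, |C| = 10639429876 > bound (violated).

Step 1: Compute V_q(n, t) = Σ_{j=0}^1 C(n, j) (q−1)^j.
  j = 0: C(14,0)·(6)^0 = 1·1 = 1.
  j = 1: C(14,1)·(6)^1 = 14·6 = 84.
  V_q(n, t) = 1 + 84 = 85.
Step 2: q^n = 7^14 = 678223072849.
Step 3: Hamming bound ⌊q^n / V_q(n,t)⌋ = ⌊678223072849/85⌋ = 7979094974.
Step 4: Compare |C| = 10639429876 to 7979094974: violated.
The claimed |C| lies above the Hamming bound, so no 7-ary code of length 14 with d ≥ 3 can have 10639429876 codewords.


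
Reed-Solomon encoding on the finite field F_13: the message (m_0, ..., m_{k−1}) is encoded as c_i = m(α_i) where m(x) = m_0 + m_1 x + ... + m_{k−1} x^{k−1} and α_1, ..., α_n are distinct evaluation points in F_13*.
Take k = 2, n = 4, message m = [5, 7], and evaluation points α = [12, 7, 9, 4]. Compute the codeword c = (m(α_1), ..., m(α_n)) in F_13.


c = [11, 2, 3, 7]

Message polynomial: m(x) = 5 + 7·x (mod 13).
For each evaluation point α_i, compute m(α_i) mod 13:
  α_1 = 12: Horner steps 7 → 11, so m(12) = 11.
  α_2 = 7: Horner steps 7 → 2, so m(7) = 2.
  α_3 = 9: Horner steps 7 → 3, so m(9) = 3.
  α_4 = 4: Horner steps 7 → 7, so m(4) = 7.
Codeword c = [11, 2, 3, 7] ∈ F_13^4.


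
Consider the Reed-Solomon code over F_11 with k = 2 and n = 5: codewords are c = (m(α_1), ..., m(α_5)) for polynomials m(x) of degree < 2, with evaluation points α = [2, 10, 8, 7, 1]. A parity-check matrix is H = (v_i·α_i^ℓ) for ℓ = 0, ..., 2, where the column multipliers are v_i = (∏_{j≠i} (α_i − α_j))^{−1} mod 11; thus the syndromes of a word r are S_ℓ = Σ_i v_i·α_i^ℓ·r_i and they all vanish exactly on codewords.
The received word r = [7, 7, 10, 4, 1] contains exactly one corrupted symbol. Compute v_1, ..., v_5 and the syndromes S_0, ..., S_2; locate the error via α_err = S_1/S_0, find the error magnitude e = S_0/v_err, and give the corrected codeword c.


S = (6, 5, 6), error at position 2, error magnitude e = 7, c = [7, 0, 10, 4, 1].

Step 1: column multipliers v_i = (∏_{j≠i}(α_i − α_j))^{−1} mod 11.
  i = 1 (α = 2): (2−10)(2−8)(2−7)(2−1) = (−8)·(−6)·(−5)·1 = −240 ≡ 2, so v_1 = 2^{−1} = 6 (mod 11).
  i = 2 (α = 10): (10−2)(10−8)(10−7)(10−1) = 8·2·3·9 = 432 ≡ 3, so v_2 = 3^{−1} = 4 (mod 11).
  i = 3 (α = 8): (8−2)(8−10)(8−7)(8−1) = 6·(−2)·1·7 = −84 ≡ 4, so v_3 = 4^{−1} = 3 (mod 11).
  i = 4 (α = 7): (7−2)(7−10)(7−8)(7−1) = 5·(−3)·(−1)·6 = 90 ≡ 2, so v_4 = 2^{−1} = 6 (mod 11).
  i = 5 (α = 1): (1−2)(1−10)(1−8)(1−7) = (−1)·(−9)·(−7)·(−6) = 378 ≡ 4, so v_5 = 4^{−1} = 3 (mod 11).
  v = [6, 4, 3, 6, 3].
Step 2: syndromes of r = [7, 7, 10, 4, 1] (all sums mod 11).
  S_0 = Σ v_i r_i = 6·7 + 4·7 + 3·10 + 6·4 + 3·1 = 127 ≡ 6.
  S_1 = Σ v_i α_i r_i = 6·2·7 + 4·10·7 + 3·8·10 + 6·7·4 + 3·1·1 = 775 ≡ 5.
  α_i^2 mod 11 = [4, 1, 9, 5, 1].
  S_2 = Σ v_i α_i^2 r_i = 6·4·7 + 4·1·7 + 3·9·10 + 6·5·4 + 3·1·1 = 589 ≡ 6.
  S = (6, 5, 6) ≠ 0, so r is not a codeword (an error is present).
Step 3: locate the error. For a single error e at position i, S_ℓ = v_i·e·α_i^ℓ, so α_err = S_1/S_0.
  S_0^{−1} = 6^{−1} = 2 (mod 11), so α_err = 5·2 = 10 ≡ 10 = α_2. Error position i = 2.
  Consistency check: S_2/S_1 = 6·9 = 54 ≡ 10 = α_err ✓ (single-error assumption holds).
Step 4: error magnitude e = S_0/v_2 = S_0·∏_{j≠2}(α_2 − α_j) = 6·3 = 18 ≡ 7 (mod 11).
Step 5: correct position 2: c_2 = r_2 − e = 7 − 7 ≡ 0 (mod 11). Hence c = [7, 0, 10, 4, 1].
  Check: interpolating c through the α_i gives m(x) = 6 + 6·x (degree < 2) with m(α_i) = c_i for every i, so c is indeed a codeword.


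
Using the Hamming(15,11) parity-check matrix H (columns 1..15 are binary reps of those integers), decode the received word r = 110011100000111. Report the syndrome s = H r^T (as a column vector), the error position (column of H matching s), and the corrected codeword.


s = (1, 0, 1, 1)^T, error position = 11, corrected codeword c = 110011100010111

Compute s = H r^T mod 2 one row at a time:
  s_1 = 0 + 0 + 0 + 0 + 0 + 1 + 1 + 1 = 3 ≡ 1 (mod 2).
  s_2 = 0 + 1 + 1 + 1 + 0 + 1 + 1 + 1 = 6 ≡ 0 (mod 2).
  s_3 = 1 + 0 + 1 + 1 + 0 + 0 + 1 + 1 = 5 ≡ 1 (mod 2).
  s_4 = 1 + 0 + 1 + 1 + 0 + 0 + 1 + 1 = 5 ≡ 1 (mod 2).
s = (1, 0, 1, 1)^T — this equals column 11 of H (binary 1011), so error is at position 11.
Correct: flip bit 11 of r = 110011100000111 to get c = 110011100010111.


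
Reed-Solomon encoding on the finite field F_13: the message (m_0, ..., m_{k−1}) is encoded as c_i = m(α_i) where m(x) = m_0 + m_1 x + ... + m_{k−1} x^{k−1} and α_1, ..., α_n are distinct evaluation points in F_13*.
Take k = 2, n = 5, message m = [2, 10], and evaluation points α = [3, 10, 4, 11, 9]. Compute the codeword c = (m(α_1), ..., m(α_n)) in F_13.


c = [6, 11, 3, 8, 1]

Message polynomial: m(x) = 2 + 10·x (mod 13).
For each evaluation point α_i, compute m(α_i) mod 13:
  α_1 = 3: Horner steps 10 → 6, so m(3) = 6.
  α_2 = 10: Horner steps 10 → 11, so m(10) = 11.
  α_3 = 4: Horner steps 10 → 3, so m(4) = 3.
  α_4 = 11: Horner steps 10 → 8, so m(11) = 8.
  α_5 = 9: Horner steps 10 → 1, so m(9) = 1.
Codeword c = [6, 11, 3, 8, 1] ∈ F_13^5.


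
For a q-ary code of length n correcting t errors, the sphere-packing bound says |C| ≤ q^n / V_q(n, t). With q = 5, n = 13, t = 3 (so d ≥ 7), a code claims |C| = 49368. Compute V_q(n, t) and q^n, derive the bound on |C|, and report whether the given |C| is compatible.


V_q(n, t) = 19605, q^n = 1220703125, Hamming bound = 62264, |C| = 49368 ≤ bound (satisfied).

Step 1: Compute V_q(n, t) = Σ_{j=0}^3 C(n, j) (q−1)^j.
  j = 0: C(13,0)·(4)^0 = 1·1 = 1.
  j = 1: C(13,1)·(4)^1 = 13·4 = 52.
  j = 2: C(13,2)·(4)^2 = 78·16 = 1248.
  j = 3: C(13,3)·(4)^3 = 286·64 = 18304.
  V_q(n, t) = 1 + 52 + 1248 + 18304 = 19605.
Step 2: q^n = 5^13 = 1220703125.
Step 3: Hamming bound ⌊q^n / V_q(n,t)⌋ = ⌊1220703125/19605⌋ = 62264.
Step 4: Compare |C| = 49368 to 62264: satisfied.
The claimed |C| lies below the Hamming bound.


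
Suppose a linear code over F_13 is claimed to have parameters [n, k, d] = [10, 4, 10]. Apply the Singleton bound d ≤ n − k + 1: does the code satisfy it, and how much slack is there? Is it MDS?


Singleton RHS = n − k + 1 = 7, slack = -3, bound violated (no such code; not MDS).

Singleton bound: d ≤ n − k + 1.
Here n = 10, k = 4, so n − k + 1 = 7.
Given d = 10, check d ≤ 7: NO.
Slack = (n − k + 1) − d = -3.
The slack is negative: d = 10 exceeds n − k + 1 = 7 by 3, so the Singleton bound is violated and no linear [10, 4, 10]_13 code can exist. In particular it is not MDS (MDS requires d = n − k + 1 exactly).
Description: the claimed parameters are [10, 4, 10]_13; such a code would be impossible (violates the Singleton bound).


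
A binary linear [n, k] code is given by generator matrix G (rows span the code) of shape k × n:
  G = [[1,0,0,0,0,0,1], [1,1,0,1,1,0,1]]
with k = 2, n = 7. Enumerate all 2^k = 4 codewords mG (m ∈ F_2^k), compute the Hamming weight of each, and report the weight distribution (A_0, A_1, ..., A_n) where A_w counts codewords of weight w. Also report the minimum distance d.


Weight distribution: A_0 = 1, A_2 = 1, A_3 = 1, A_5 = 1. Minimum distance d = 2.

Enumerate all 2^2 = 4 messages m ∈ F_2^2.
For each, compute codeword c = mG in F_2^7, then tally its weight.
  m = 00 → c = 0000000, weight = 0.
  m = 10 → c = 1000001, weight = 2.
  m = 01 → c = 1101101, weight = 5.
  m = 11 → c = 0101100, weight = 3.
Tally weights:
  weight 0: 1 codewords.
  weight 2: 1 codewords.
  weight 3: 1 codewords.
  weight 5: 1 codewords.
Minimum distance d = smallest w > 0 with A_w > 0 = 2.
Sanity: Σ A_w = 4 = 2^2 = 4 ✓.
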